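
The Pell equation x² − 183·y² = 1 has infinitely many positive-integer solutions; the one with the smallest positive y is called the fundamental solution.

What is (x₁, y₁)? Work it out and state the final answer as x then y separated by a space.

√183 = [13; 1,1,8,1,1,26, …], period ℓ=6 (even) → k=5
k=0  a_k=13  p_k/q_k = 13/1
…
k=2  a_k=1  p_k/q_k = 27/2
k=3  a_k=8  p_k/q_k = 230/17
k=4  a_k=1  p_k/q_k = 257/19
k=5  a_k=1  p_k/q_k = 487/36
(x₁, y₁) = (487, 36);  487² − 183·36² = 1 ✓

487 36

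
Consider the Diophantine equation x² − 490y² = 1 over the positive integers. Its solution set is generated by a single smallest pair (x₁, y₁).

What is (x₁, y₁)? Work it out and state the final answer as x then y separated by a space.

[22; 7,2,1,4,4,4,1,2,7,44] for √490; ℓ=10 ⇒ convergent index 9
step 0: (22, 1)  from 22·(1,0) + (0,1)
step 1: (155, 7)  from 7·(22,1) + (1,0)
step 2: (332, 15)  from 2·(155,7) + (22,1)
…
step 4: (2280, 103)  from 4·(487,22) + (332,15)
step 5: (9607, 434)  from 4·(2280,103) + (487,22)
step 6: (40708, 1839)  from 4·(9607,434) + (2280,103)
…
step 8: (141338, 6385)  from 2·(50315,2273) + (40708,1839)
step 9: (1039681, 46968)  from 7·(141338,6385) + (50315,2273)
(x₁, y₁) = (1039681, 46968);  1039681² − 490·46968² = 1 ✓

1039681 46968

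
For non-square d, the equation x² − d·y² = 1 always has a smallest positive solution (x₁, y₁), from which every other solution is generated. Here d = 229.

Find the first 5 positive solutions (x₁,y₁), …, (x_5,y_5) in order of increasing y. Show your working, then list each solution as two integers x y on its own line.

√229 = [15; 7,1,1,7,30, …], period ℓ=5 (odd) → k=9
step 0: (15, 1)  from 15·(1,0) + (0,1)
step 1: (106, 7)  from 7·(15,1) + (1,0)
step 2: (121, 8)  from 1·(106,7) + (15,1)
step 3: (227, 15)  from 1·(121,8) + (106,7)
step 4: (1710, 113)  from 7·(227,15) + (121,8)
step 5: (51527, 3405)  from 30·(1710,113) + (227,15)
step 6: (362399, 23948)  from 7·(51527,3405) + (1710,113)
…
step 8: (776325, 51301)  from 1·(413926,27353) + (362399,23948)
step 9: (5848201, 386460)  from 7·(776325,51301) + (413926,27353)
fundamental: x₁=5848201, y₁=386460  (since 34201454936401 − 229·149351331600 = 1)
k=2:  x_2 = 5848201·5848201+229·386460·386460 = 68402909872801,  y_2 = 5848201·386460+386460·5848201 = 4520191516920
k=3:  x_3 = 5848201·68402909872801+229·386460·4520191516920 = 800067931842043513801,  y_3 = 5848201·4520191516920+386460·68402909872801 = 52869977098885735380
k=4:  x_4 = 5848201·800067931842043513801+229·386460·52869977098885735380 = 9357916158133073035999171201,  y_4 = 5848201·52869977098885735380+386460·800067931842043513801 = 618388505879356792878585840
k=5:  x_5 = 5848201·9357916158133073035999171201+229·386460·618388505879356792878585840 = 109453949267819191656474935990205001,  y_5 = 5848201·618388505879356792878585840+386460·9357916158133073035999171201 = 7232920556944267680961578290412300

5848201 386460
68402909872801 4520191516920
800067931842043513801 52869977098885735380
9357916158133073035999171201 618388505879356792878585840
109453949267819191656474935990205001 7232920556944267680961578290412300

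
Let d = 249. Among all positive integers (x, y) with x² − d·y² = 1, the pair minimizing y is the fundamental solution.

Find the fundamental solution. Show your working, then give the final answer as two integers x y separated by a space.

d=249: √d = [15; 1,3,1,1,5,…,3,1,30] (ℓ=16, even), read p_15/q_15
a_0=15:  p_0=15·1+0=15,  q_0=15·0+1=1
…
a_6=1:  p_6=1·789+142=931,  q_6=1·50+9=59
a_7=3:  p_7=3·931+789=3582,  q_7=3·59+50=227
a_8=10:  p_8=10·3582+931=36751,  q_8=10·227+59=2329
…
a_11=5:  p_11=5·150586+113835=866765,  q_11=5·9543+7214=54929
…
a_14=3:  p_14=3·1884116+1017351=6669699,  q_14=3·119401+64472=422675
a_15=1:  p_15=1·6669699+1884116=8553815,  q_15=1·422675+119401=542076
fundamental: x₁=8553815, y₁=542076  (since 73167751054225 − 249·293846389776 = 1)

8553815 542076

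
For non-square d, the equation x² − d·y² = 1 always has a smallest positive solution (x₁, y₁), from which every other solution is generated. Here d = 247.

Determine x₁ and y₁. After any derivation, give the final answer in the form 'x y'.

85292 5427

[15; 1,2,1,1,9,1,9,1,1,2,1,30] for √247; ℓ=12 ⇒ convergent index 11
a_0=15:  p_0=15·1+0=15,  q_0=15·0+1=1
…
a_3=1:  p_3=1·47+16=63,  q_3=1·3+1=4
a_4=1:  p_4=1·63+47=110,  q_4=1·4+3=7
a_5=9:  p_5=9·110+63=1053,  q_5=9·7+4=67
…
a_10=2:  p_10=2·24203+12683=61089,  q_10=2·1540+807=3887
a_11=1:  p_11=1·61089+24203=85292,  q_11=1·3887+1540=5427
→ (85292, 5427).  Check: 85292²=7274725264, 247·5427²=7274725263, difference 1.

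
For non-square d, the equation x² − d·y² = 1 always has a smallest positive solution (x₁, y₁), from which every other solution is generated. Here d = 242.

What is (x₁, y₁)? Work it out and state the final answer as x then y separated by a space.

19601 1260

d=242: √d = [15; 1,1,3,1,14,1,3,1,1,30] (ℓ=10, even), read p_9/q_9
k=0  a_k=15  p_k/q_k = 15/1
…
k=4  a_k=1  p_k/q_k = 140/9
…
k=8  a_k=1  p_k/q_k = 10905/701
k=9  a_k=1  p_k/q_k = 19601/1260
→ (19601, 1260).  Check: 19601²=384199201, 242·1260²=384199200, difference 1.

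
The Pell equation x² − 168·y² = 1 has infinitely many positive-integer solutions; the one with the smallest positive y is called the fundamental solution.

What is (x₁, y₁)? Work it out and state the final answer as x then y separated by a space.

13 1

√168 → a₀=12, period (1,24); ℓ=2 even so k=1
a_0=12:  p_0=12·1+0=12,  q_0=12·0+1=1
a_1=1:  p_1=1·12+1=13,  q_1=1·1+0=1
fundamental: x₁=13, y₁=1  (since 169 − 168·1 = 1)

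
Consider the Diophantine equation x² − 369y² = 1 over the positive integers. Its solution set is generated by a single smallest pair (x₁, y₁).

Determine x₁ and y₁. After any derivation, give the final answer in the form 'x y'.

8396801 437120

d=369: √d = [19; 4,1,3,2,7,4,7,2,3,1,4,38] (ℓ=12, even), read p_11/q_11
k=0  a_k=19  p_k/q_k = 19/1
…
k=3  a_k=3  p_k/q_k = 365/19
k=4  a_k=2  p_k/q_k = 826/43
…
k=10  a_k=1  p_k/q_k = 1758061/91521
k=11  a_k=4  p_k/q_k = 8396801/437120
(x₁, y₁) = (8396801, 437120);  8396801² − 369·437120² = 1 ✓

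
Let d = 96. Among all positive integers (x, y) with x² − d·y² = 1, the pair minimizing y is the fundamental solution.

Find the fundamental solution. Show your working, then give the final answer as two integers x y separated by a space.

√96 → a₀=9, period (1,3,1,18); ℓ=4 even so k=3
i=0: a=9 ⇒ p=9, q=1
…
i=2: a=3 ⇒ p=39, q=4
i=3: a=1 ⇒ p=49, q=5
fundamental: x₁=49, y₁=5  (since 2401 − 96·25 = 1)

49 5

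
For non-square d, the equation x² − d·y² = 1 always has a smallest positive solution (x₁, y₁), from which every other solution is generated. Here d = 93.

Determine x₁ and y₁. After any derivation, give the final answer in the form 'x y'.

12151 1260

√93 = [9; 1,1,1,4,6,4,1,1,1,18, …], period ℓ=10 (even) → k=9
a_0=9:  p_0=9·1+0=9,  q_0=9·0+1=1
…
a_4=4:  p_4=4·29+19=135,  q_4=4·3+2=14
a_5=6:  p_5=6·135+29=839,  q_5=6·14+3=87
…
a_8=1:  p_8=1·4330+3491=7821,  q_8=1·449+362=811
a_9=1:  p_9=1·7821+4330=12151,  q_9=1·811+449=1260
→ (12151, 1260).  Check: 12151²=147646801, 93·1260²=147646800, difference 1.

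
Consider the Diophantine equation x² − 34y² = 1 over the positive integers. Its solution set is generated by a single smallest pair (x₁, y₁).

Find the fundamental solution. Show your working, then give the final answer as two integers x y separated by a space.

√34 = [5; 1,4,1,10, …], period ℓ=4 (even) → k=3
step 0: (5, 1)  from 5·(1,0) + (0,1)
…
step 2: (29, 5)  from 4·(6,1) + (5,1)
step 3: (35, 6)  from 1·(29,5) + (6,1)
→ (35, 6).  Check: 35²=1225, 34·6²=1224, difference 1.

35 6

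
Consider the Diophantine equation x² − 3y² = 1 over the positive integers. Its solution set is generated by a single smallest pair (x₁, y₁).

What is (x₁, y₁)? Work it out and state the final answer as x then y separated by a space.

2 1

√3 → a₀=1, period (1,2); ℓ=2 even so k=1
k=0  a_k=1  p_k/q_k = 1/1
k=1  a_k=1  p_k/q_k = 2/1
→ (2, 1).  Check: 2²=4, 3·1²=3, difference 1.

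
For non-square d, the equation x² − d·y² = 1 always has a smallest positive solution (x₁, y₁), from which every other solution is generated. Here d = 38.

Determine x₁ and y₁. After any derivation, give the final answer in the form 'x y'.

37 6

√38 = [6; 6,12, …], period ℓ=2 (even) → k=1
k=0  a_k=6  p_k/q_k = 6/1
k=1  a_k=6  p_k/q_k = 37/6
fundamental: x₁=37, y₁=6  (since 1369 − 38·36 = 1)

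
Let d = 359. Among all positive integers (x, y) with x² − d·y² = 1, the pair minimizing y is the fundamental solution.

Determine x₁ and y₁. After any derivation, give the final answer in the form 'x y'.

√359 = [18; 1,17,1,36, …], period ℓ=4 (even) → k=3
k=0  a_k=18  p_k/q_k = 18/1
k=1  a_k=1  p_k/q_k = 19/1
k=2  a_k=17  p_k/q_k = 341/18
k=3  a_k=1  p_k/q_k = 360/19
→ (360, 19).  Check: 360²=129600, 359·19²=129599, difference 1.

360 19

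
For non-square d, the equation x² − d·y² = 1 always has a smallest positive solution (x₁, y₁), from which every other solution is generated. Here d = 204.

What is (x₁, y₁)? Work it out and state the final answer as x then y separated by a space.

4999 350

√204 = [14; 3,1,1,6,1,1,3,28, …], period ℓ=8 (even) → k=7
i=0: a=14 ⇒ p=14, q=1
…
i=5: a=1 ⇒ p=757, q=53
i=6: a=1 ⇒ p=1414, q=99
i=7: a=3 ⇒ p=4999, q=350
→ (4999, 350).  Check: 4999²=24990001, 204·350²=24990000, difference 1.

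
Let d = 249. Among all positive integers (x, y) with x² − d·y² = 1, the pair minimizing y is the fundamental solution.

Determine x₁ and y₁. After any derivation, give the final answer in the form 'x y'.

8553815 542076

[15; 1,3,1,1,5,…,3,1,30] for √249; ℓ=16 ⇒ convergent index 15
step 0: (15, 1)  from 15·(1,0) + (0,1)
…
step 2: (63, 4)  from 3·(16,1) + (15,1)
…
step 5: (789, 50)  from 5·(142,9) + (79,5)
step 6: (931, 59)  from 1·(789,50) + (142,9)
step 7: (3582, 227)  from 3·(931,59) + (789,50)
step 8: (36751, 2329)  from 10·(3582,227) + (931,59)
step 9: (113835, 7214)  from 3·(36751,2329) + (3582,227)
…
step 11: (866765, 54929)  from 5·(150586,9543) + (113835,7214)
step 12: (1017351, 64472)  from 1·(866765,54929) + (150586,9543)
…
step 14: (6669699, 422675)  from 3·(1884116,119401) + (1017351,64472)
step 15: (8553815, 542076)  from 1·(6669699,422675) + (1884116,119401)
→ (8553815, 542076).  Check: 8553815²=73167751054225, 249·542076²=73167751054224, difference 1.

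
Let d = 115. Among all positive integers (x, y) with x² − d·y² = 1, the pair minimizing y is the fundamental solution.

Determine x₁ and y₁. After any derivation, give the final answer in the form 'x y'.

1126 105

√115 → a₀=10, period (1,2,1,1,1,1,1,2,1,20); ℓ=10 even so k=9
i=0: a=10 ⇒ p=10, q=1
i=1: a=1 ⇒ p=11, q=1
i=2: a=2 ⇒ p=32, q=3
i=3: a=1 ⇒ p=43, q=4
i=4: a=1 ⇒ p=75, q=7
…
i=7: a=1 ⇒ p=311, q=29
i=8: a=2 ⇒ p=815, q=76
i=9: a=1 ⇒ p=1126, q=105
(x₁, y₁) = (1126, 105);  1126² − 115·105² = 1 ✓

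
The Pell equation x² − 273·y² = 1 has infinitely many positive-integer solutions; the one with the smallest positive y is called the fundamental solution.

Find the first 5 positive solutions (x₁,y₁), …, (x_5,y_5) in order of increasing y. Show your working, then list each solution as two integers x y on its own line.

d=273: √d = [16; 1,1,10,1,1,32] (ℓ=6, even), read p_5/q_5
step 0: (16, 1)  from 16·(1,0) + (0,1)
…
step 3: (347, 21)  from 10·(33,2) + (17,1)
step 4: (380, 23)  from 1·(347,21) + (33,2)
step 5: (727, 44)  from 1·(380,23) + (347,21)
→ (727, 44).  Check: 727²=528529, 273·44²=528528, difference 1.
n=2: (727,44)∘(727,44) = (727·727+273·44·44, 727·44+44·727) = (1057057,63976)
n=3: (1057057,63976)∘(727,44) = (727·1057057+273·44·63976, 727·63976+44·1057057) = (1536960151,93021060)
n=4: (1536960151,93021060)∘(727,44) = (727·1536960151+273·44·93021060, 727·93021060+44·1536960151) = (2234739002497,135252557264)
n=5: (2234739002497,135252557264)∘(727,44) = (727·2234739002497+273·44·135252557264, 727·135252557264+44·2234739002497) = (3249308972670487,196657125240796)

727 44
1057057 63976
1536960151 93021060
2234739002497 135252557264
3249308972670487 196657125240796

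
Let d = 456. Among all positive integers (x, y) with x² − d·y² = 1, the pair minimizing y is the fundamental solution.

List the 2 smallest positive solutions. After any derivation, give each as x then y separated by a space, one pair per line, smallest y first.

√456 → a₀=21, period (2,1,4,1,2,42); ℓ=6 even so k=5
k=0  a_k=21  p_k/q_k = 21/1
k=1  a_k=2  p_k/q_k = 43/2
…
k=3  a_k=4  p_k/q_k = 299/14
k=4  a_k=1  p_k/q_k = 363/17
k=5  a_k=2  p_k/q_k = 1025/48
fundamental: x₁=1025, y₁=48  (since 1050625 − 456·2304 = 1)
(x_2, y_2) = (1025·1025 + 456·48·48, 1025·48 + 48·1025) = (2101249, 98400)

1025 48
2101249 98400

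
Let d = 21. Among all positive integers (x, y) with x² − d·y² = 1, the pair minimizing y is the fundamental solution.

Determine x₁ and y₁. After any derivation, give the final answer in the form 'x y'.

55 12

√21 → a₀=4, period (1,1,2,1,1,8); ℓ=6 even so k=5
k=0  a_k=4  p_k/q_k = 4/1
…
k=4  a_k=1  p_k/q_k = 32/7
k=5  a_k=1  p_k/q_k = 55/12
fundamental: x₁=55, y₁=12  (since 3025 − 21·144 = 1)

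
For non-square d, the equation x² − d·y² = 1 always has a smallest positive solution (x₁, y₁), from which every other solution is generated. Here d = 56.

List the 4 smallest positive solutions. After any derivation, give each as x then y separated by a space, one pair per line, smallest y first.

15 2
449 60
13455 1798
403201 53880

d=56: √d = [7; 2,14] (ℓ=2, even), read p_1/q_1
i=0: a=7 ⇒ p=7, q=1
i=1: a=2 ⇒ p=15, q=2
→ (15, 2).  Check: 15²=225, 56·2²=224, difference 1.
n=2: (15,2)∘(15,2) = (15·15+56·2·2, 15·2+2·15) = (449,60)
n=3: (449,60)∘(15,2) = (15·449+56·2·60, 15·60+2·449) = (13455,1798)
n=4: (13455,1798)∘(15,2) = (15·13455+56·2·1798, 15·1798+2·13455) = (403201,53880)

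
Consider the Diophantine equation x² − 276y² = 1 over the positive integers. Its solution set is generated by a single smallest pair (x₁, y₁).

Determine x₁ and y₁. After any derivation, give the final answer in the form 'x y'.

√276 = [16; 1,1,1,1,2,2,2,1,1,1,1,32, …], period ℓ=12 (even) → k=11
k=0  a_k=16  p_k/q_k = 16/1
k=1  a_k=1  p_k/q_k = 17/1
k=2  a_k=1  p_k/q_k = 33/2
k=3  a_k=1  p_k/q_k = 50/3
k=4  a_k=1  p_k/q_k = 83/5
k=5  a_k=2  p_k/q_k = 216/13
k=6  a_k=2  p_k/q_k = 515/31
k=7  a_k=2  p_k/q_k = 1246/75
…
k=10  a_k=1  p_k/q_k = 4768/287
k=11  a_k=1  p_k/q_k = 7775/468
fundamental: x₁=7775, y₁=468  (since 60450625 − 276·219024 = 1)

7775 468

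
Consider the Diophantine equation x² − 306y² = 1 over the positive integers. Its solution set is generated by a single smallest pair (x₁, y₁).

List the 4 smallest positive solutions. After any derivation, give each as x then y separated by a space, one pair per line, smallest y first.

35 2
2449 140
171395 9798
11995201 685720

√306 = [17; 2,34, …], period ℓ=2 (even) → k=1
i=0: a=17 ⇒ p=17, q=1
i=1: a=2 ⇒ p=35, q=2
(x₁, y₁) = (35, 2);  35² − 306·2² = 1 ✓
(35+2√306)^2 = 2449 + 140√306
(35+2√306)^3 = 171395 + 9798√306
(35+2√306)^4 = 11995201 + 685720√306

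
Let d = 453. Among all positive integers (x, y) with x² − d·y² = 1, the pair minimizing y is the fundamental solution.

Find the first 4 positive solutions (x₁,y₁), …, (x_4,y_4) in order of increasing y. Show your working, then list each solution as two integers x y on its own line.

√453 = [21; 3,1,1,10,14,10,1,1,3,42, …], period ℓ=10 (even) → k=9
a_0=21:  p_0=21·1+0=21,  q_0=21·0+1=1
…
a_4=10:  p_4=10·149+85=1575,  q_4=10·7+4=74
…
a_8=1:  p_8=1·245764+223565=469329,  q_8=1·11547+10504=22051
a_9=3:  p_9=3·469329+245764=1653751,  q_9=3·22051+11547=77700
(x₁, y₁) = (1653751, 77700);  1653751² − 453·77700² = 1 ✓
(1653751+77700√453)^2 = 5469784740001 + 256992905400√453
(1653751+77700√453)^3 = 18091323967121133751 + 850004548596233100√453
(1653751+77700√453)^4 = 59837090203895614338960001 + 2811391744490881177810800√453

1653751 77700
5469784740001 256992905400
18091323967121133751 850004548596233100
59837090203895614338960001 2811391744490881177810800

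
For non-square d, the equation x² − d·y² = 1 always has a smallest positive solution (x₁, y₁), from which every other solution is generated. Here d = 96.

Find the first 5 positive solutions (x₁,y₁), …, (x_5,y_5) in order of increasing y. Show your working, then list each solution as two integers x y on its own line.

49 5
4801 490
470449 48015
46099201 4704980
4517251249 461040025

√96 = [9; 1,3,1,18, …], period ℓ=4 (even) → k=3
i=0: a=9 ⇒ p=9, q=1
…
i=2: a=3 ⇒ p=39, q=4
i=3: a=1 ⇒ p=49, q=5
fundamental: x₁=49, y₁=5  (since 2401 − 96·25 = 1)
n=2: (49,5)∘(49,5) = (49·49+96·5·5, 49·5+5·49) = (4801,490)
n=3: (4801,490)∘(49,5) = (49·4801+96·5·490, 49·490+5·4801) = (470449,48015)
n=4: (470449,48015)∘(49,5) = (49·470449+96·5·48015, 49·48015+5·470449) = (46099201,4704980)
n=5: (46099201,4704980)∘(49,5) = (49·46099201+96·5·4704980, 49·4704980+5·46099201) = (4517251249,461040025)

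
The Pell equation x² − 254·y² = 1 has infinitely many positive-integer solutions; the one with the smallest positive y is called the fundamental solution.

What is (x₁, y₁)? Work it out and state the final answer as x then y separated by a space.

√254 → a₀=15, period (1,14,1,30); ℓ=4 even so k=3
i=0: a=15 ⇒ p=15, q=1
i=1: a=1 ⇒ p=16, q=1
i=2: a=14 ⇒ p=239, q=15
i=3: a=1 ⇒ p=255, q=16
(x₁, y₁) = (255, 16);  255² − 254·16² = 1 ✓

255 16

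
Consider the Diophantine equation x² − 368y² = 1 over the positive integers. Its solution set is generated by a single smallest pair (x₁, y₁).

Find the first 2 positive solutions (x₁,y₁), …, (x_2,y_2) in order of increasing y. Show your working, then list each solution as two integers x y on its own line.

1151 60
2649601 138120

d=368: √d = [19; 5,2,5,38] (ℓ=4, even), read p_3/q_3
i=0: a=19 ⇒ p=19, q=1
i=1: a=5 ⇒ p=96, q=5
i=2: a=2 ⇒ p=211, q=11
i=3: a=5 ⇒ p=1151, q=60
fundamental: x₁=1151, y₁=60  (since 1324801 − 368·3600 = 1)
(x_2, y_2) = (1151·1151 + 368·60·60, 1151·60 + 60·1151) = (2649601, 138120)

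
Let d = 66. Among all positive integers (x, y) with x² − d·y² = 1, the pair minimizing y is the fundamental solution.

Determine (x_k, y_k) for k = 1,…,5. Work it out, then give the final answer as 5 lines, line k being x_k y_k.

65 8
8449 1040
1098305 135192
142771201 17573920
18559157825 2284474408

√66 → a₀=8, period (8,16); ℓ=2 even so k=1
a_0=8:  p_0=8·1+0=8,  q_0=8·0+1=1
a_1=8:  p_1=8·8+1=65,  q_1=8·1+0=8
→ (65, 8).  Check: 65²=4225, 66·8²=4224, difference 1.
(x_2, y_2) = (65·65 + 66·8·8, 65·8 + 8·65) = (8449, 1040)
(x_3, y_3) = (65·8449 + 66·8·1040, 65·1040 + 8·8449) = (1098305, 135192)
(x_4, y_4) = (65·1098305 + 66·8·135192, 65·135192 + 8·1098305) = (142771201, 17573920)
(x_5, y_5) = (65·142771201 + 66·8·17573920, 65·17573920 + 8·142771201) = (18559157825, 2284474408)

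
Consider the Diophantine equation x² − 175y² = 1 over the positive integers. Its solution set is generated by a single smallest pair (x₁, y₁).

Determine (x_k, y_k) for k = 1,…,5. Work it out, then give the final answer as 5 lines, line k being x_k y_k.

2024 153
8193151 619344
33165873224 2507104359
134255446617601 10148757825888
543466014742175624 41082169172090265

d=175: √d = [13; 4,2,1,2,4,26] (ℓ=6, even), read p_5/q_5
a_0=13:  p_0=13·1+0=13,  q_0=13·0+1=1
…
a_3=1:  p_3=1·119+53=172,  q_3=1·9+4=13
a_4=2:  p_4=2·172+119=463,  q_4=2·13+9=35
a_5=4:  p_5=4·463+172=2024,  q_5=4·35+13=153
fundamental: x₁=2024, y₁=153  (since 4096576 − 175·23409 = 1)
n=2: (2024,153)∘(2024,153) = (2024·2024+175·153·153, 2024·153+153·2024) = (8193151,619344)
n=3: (8193151,619344)∘(2024,153) = (2024·8193151+175·153·619344, 2024·619344+153·8193151) = (33165873224,2507104359)
n=4: (33165873224,2507104359)∘(2024,153) = (2024·33165873224+175·153·2507104359, 2024·2507104359+153·33165873224) = (134255446617601,10148757825888)
n=5: (134255446617601,10148757825888)∘(2024,153) = (2024·134255446617601+175·153·10148757825888, 2024·10148757825888+153·134255446617601) = (543466014742175624,41082169172090265)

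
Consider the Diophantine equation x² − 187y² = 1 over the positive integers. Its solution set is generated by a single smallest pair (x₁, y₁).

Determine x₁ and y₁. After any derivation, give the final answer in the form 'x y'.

d=187: √d = [13; 1,2,13,2,1,26] (ℓ=6, even), read p_5/q_5
i=0: a=13 ⇒ p=13, q=1
i=1: a=1 ⇒ p=14, q=1
i=2: a=2 ⇒ p=41, q=3
…
i=4: a=2 ⇒ p=1135, q=83
i=5: a=1 ⇒ p=1682, q=123
→ (1682, 123).  Check: 1682²=2829124, 187·123²=2829123, difference 1.

1682 123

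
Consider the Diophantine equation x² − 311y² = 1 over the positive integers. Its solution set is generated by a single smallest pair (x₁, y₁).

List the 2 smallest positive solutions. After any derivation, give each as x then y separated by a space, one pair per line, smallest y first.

16883880 957397
570130807708799 32329152120720

[17; 1,1,1,2,1,…,1,1,34] for √311; ℓ=16 ⇒ convergent index 15
a_0=17:  p_0=17·1+0=17,  q_0=17·0+1=1
a_1=1:  p_1=1·17+1=18,  q_1=1·1+0=1
a_2=1:  p_2=1·18+17=35,  q_2=1·1+1=2
a_3=1:  p_3=1·35+18=53,  q_3=1·2+1=3
…
a_6=6:  p_6=6·194+141=1305,  q_6=6·11+8=74
…
a_8=17:  p_8=17·4109+1305=71158,  q_8=17·233+74=4035
a_9=3:  p_9=3·71158+4109=217583,  q_9=3·4035+233=12338
…
a_14=1:  p_14=1·6159373+4565134=10724507,  q_14=1·349266+258865=608131
a_15=1:  p_15=1·10724507+6159373=16883880,  q_15=1·608131+349266=957397
(x₁, y₁) = (16883880, 957397);  16883880² − 311·957397² = 1 ✓
(16883880+957397√311)^2 = 570130807708799 + 32329152120720√311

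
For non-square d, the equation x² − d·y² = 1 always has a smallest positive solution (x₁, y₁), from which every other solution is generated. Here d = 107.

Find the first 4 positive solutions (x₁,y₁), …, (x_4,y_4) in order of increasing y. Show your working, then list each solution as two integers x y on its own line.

962 93
1850887 178932
3561105626 344265075
6851565373537 662365825368

√107 = [10; 2,1,9,1,2,20, …], period ℓ=6 (even) → k=5
step 0: (10, 1)  from 10·(1,0) + (0,1)
step 1: (21, 2)  from 2·(10,1) + (1,0)
…
step 3: (300, 29)  from 9·(31,3) + (21,2)
step 4: (331, 32)  from 1·(300,29) + (31,3)
step 5: (962, 93)  from 2·(331,32) + (300,29)
(x₁, y₁) = (962, 93);  962² − 107·93² = 1 ✓
k=2:  x_2 = 962·962+107·93·93 = 1850887,  y_2 = 962·93+93·962 = 178932
k=3:  x_3 = 962·1850887+107·93·178932 = 3561105626,  y_3 = 962·178932+93·1850887 = 344265075
k=4:  x_4 = 962·3561105626+107·93·344265075 = 6851565373537,  y_4 = 962·344265075+93·3561105626 = 662365825368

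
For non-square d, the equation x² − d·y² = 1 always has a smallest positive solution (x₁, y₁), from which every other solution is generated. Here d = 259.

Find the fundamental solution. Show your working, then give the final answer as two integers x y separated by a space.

d=259: √d = [16; 10,1,2,3,4,3,2,1,10,32] (ℓ=10, even), read p_9/q_9
k=0  a_k=16  p_k/q_k = 16/1
k=1  a_k=10  p_k/q_k = 161/10
k=2  a_k=1  p_k/q_k = 177/11
k=3  a_k=2  p_k/q_k = 515/32
k=4  a_k=3  p_k/q_k = 1722/107
k=5  a_k=4  p_k/q_k = 7403/460
…
k=7  a_k=2  p_k/q_k = 55265/3434
k=8  a_k=1  p_k/q_k = 79196/4921
k=9  a_k=10  p_k/q_k = 847225/52644
(x₁, y₁) = (847225, 52644);  847225² − 259·52644² = 1 ✓

847225 52644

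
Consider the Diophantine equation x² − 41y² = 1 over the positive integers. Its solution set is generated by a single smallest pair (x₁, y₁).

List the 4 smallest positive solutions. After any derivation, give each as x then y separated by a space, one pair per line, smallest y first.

2049 320
8396801 1311360
34410088449 5373952960
141012534067201 22022457918720

[6; 2,2,12] for √41; ℓ=3 ⇒ convergent index 5
i=0: a=6 ⇒ p=6, q=1
i=1: a=2 ⇒ p=13, q=2
i=2: a=2 ⇒ p=32, q=5
i=3: a=12 ⇒ p=397, q=62
i=4: a=2 ⇒ p=826, q=129
i=5: a=2 ⇒ p=2049, q=320
fundamental: x₁=2049, y₁=320  (since 4198401 − 41·102400 = 1)
(2049+320√41)^2 = 8396801 + 1311360√41
(2049+320√41)^3 = 34410088449 + 5373952960√41
(2049+320√41)^4 = 141012534067201 + 22022457918720√41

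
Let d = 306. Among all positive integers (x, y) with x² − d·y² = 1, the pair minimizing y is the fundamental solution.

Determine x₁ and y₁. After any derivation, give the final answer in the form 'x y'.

[17; 2,34] for √306; ℓ=2 ⇒ convergent index 1
step 0: (17, 1)  from 17·(1,0) + (0,1)
step 1: (35, 2)  from 2·(17,1) + (1,0)
(x₁, y₁) = (35, 2);  35² − 306·2² = 1 ✓

35 2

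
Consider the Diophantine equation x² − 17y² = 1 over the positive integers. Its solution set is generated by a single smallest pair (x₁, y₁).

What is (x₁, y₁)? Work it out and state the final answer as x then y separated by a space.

√17 = [4; 8, …], period ℓ=1 (odd) → k=1
k=0  a_k=4  p_k/q_k = 4/1
k=1  a_k=8  p_k/q_k = 33/8
→ (33, 8).  Check: 33²=1089, 17·8²=1088, difference 1.

33 8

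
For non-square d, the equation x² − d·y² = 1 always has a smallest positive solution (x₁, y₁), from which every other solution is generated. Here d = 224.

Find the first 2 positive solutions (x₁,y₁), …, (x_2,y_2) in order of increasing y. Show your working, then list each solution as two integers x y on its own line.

√224 → a₀=14, period (1,28); ℓ=2 even so k=1
step 0: (14, 1)  from 14·(1,0) + (0,1)
step 1: (15, 1)  from 1·(14,1) + (1,0)
→ (15, 1).  Check: 15²=225, 224·1²=224, difference 1.
k=2:  x_2 = 15·15+224·1·1 = 449,  y_2 = 15·1+1·15 = 30

15 1
449 30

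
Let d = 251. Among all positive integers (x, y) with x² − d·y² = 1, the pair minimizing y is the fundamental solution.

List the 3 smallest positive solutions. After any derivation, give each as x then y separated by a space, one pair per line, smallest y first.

3674890 231957
27009633024199 1704832919460
198514860608593651330 12530146894788486843

√251 = [15; 1,5,2,1,2,…,5,1,30, …], period ℓ=14 (even) → k=13
a_0=15:  p_0=15·1+0=15,  q_0=15·0+1=1
a_1=1:  p_1=1·15+1=16,  q_1=1·1+0=1
a_2=5:  p_2=5·16+15=95,  q_2=5·1+1=6
a_3=2:  p_3=2·95+16=206,  q_3=2·6+1=13
a_4=1:  p_4=1·206+95=301,  q_4=1·13+6=19
a_5=2:  p_5=2·301+206=808,  q_5=2·19+13=51
a_6=2:  p_6=2·808+301=1917,  q_6=2·51+19=121
a_7=15:  p_7=15·1917+808=29563,  q_7=15·121+51=1866
a_8=2:  p_8=2·29563+1917=61043,  q_8=2·1866+121=3853
a_9=2:  p_9=2·61043+29563=151649,  q_9=2·3853+1866=9572
a_10=1:  p_10=1·151649+61043=212692,  q_10=1·9572+3853=13425
…
a_12=5:  p_12=5·577033+212692=3097857,  q_12=5·36422+13425=195535
a_13=1:  p_13=1·3097857+577033=3674890,  q_13=1·195535+36422=231957
fundamental: x₁=3674890, y₁=231957  (since 13504816512100 − 251·53804049849 = 1)
(x_2, y_2) = (3674890·3674890 + 251·231957·231957, 3674890·231957 + 231957·3674890) = (27009633024199, 1704832919460)
(x_3, y_3) = (3674890·27009633024199 + 251·231957·1704832919460, 3674890·1704832919460 + 231957·27009633024199) = (198514860608593651330, 12530146894788486843)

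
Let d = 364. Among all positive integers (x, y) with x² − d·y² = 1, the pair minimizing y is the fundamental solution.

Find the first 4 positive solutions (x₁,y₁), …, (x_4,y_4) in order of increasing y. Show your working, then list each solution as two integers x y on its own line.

4954951 259710
49103078824801 2573700648420
486606699052048124551 25505121203178395130
4822224700149240710505379201 252753251621617410554928840

[19; 12,1,2,3,1,8,1,3,2,1,12,38] for √364; ℓ=12 ⇒ convergent index 11
step 0: (19, 1)  from 19·(1,0) + (0,1)
…
step 10: (390371, 20461)  from 1·(270499,14178) + (119872,6283)
step 11: (4954951, 259710)  from 12·(390371,20461) + (270499,14178)
(x₁, y₁) = (4954951, 259710);  4954951² − 364·259710² = 1 ✓
(4954951+259710√364)^2 = 49103078824801 + 2573700648420√364
(4954951+259710√364)^3 = 486606699052048124551 + 25505121203178395130√364
(4954951+259710√364)^4 = 4822224700149240710505379201 + 252753251621617410554928840√364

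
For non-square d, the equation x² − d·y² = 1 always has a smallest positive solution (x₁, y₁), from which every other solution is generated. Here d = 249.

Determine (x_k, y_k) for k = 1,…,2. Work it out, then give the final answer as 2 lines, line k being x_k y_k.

8553815 542076
146335502108449 9273635639880

√249 → a₀=15, period (1,3,1,1,5,…,3,1,30); ℓ=16 even so k=15
k=0  a_k=15  p_k/q_k = 15/1
k=1  a_k=1  p_k/q_k = 16/1
k=2  a_k=3  p_k/q_k = 63/4
k=3  a_k=1  p_k/q_k = 79/5
k=4  a_k=1  p_k/q_k = 142/9
k=5  a_k=5  p_k/q_k = 789/50
…
k=9  a_k=3  p_k/q_k = 113835/7214
k=10  a_k=1  p_k/q_k = 150586/9543
k=11  a_k=5  p_k/q_k = 866765/54929
k=12  a_k=1  p_k/q_k = 1017351/64472
k=13  a_k=1  p_k/q_k = 1884116/119401
k=14  a_k=3  p_k/q_k = 6669699/422675
k=15  a_k=1  p_k/q_k = 8553815/542076
(x₁, y₁) = (8553815, 542076);  8553815² − 249·542076² = 1 ✓
(8553815+542076√249)^2 = 146335502108449 + 9273635639880√249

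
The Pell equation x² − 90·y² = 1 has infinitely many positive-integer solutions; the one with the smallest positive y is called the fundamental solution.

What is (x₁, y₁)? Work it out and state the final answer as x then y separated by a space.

19 2

[9; 2,18] for √90; ℓ=2 ⇒ convergent index 1
k=0  a_k=9  p_k/q_k = 9/1
k=1  a_k=2  p_k/q_k = 19/2
→ (19, 2).  Check: 19²=361, 90·2²=360, difference 1.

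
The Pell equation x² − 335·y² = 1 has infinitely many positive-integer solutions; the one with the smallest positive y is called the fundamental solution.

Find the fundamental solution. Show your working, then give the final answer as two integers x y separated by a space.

√335 = [18; 3,3,3,36, …], period ℓ=4 (even) → k=3
a_0=18:  p_0=18·1+0=18,  q_0=18·0+1=1
a_1=3:  p_1=3·18+1=55,  q_1=3·1+0=3
a_2=3:  p_2=3·55+18=183,  q_2=3·3+1=10
a_3=3:  p_3=3·183+55=604,  q_3=3·10+3=33
(x₁, y₁) = (604, 33);  604² − 335·33² = 1 ✓

604 33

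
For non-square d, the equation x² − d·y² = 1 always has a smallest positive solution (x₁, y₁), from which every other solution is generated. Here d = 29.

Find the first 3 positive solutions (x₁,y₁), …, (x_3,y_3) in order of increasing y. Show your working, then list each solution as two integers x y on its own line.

[5; 2,1,1,2,10] for √29; ℓ=5 ⇒ convergent index 9
a_0=5:  p_0=5·1+0=5,  q_0=5·0+1=1
…
a_6=2:  p_6=2·727+70=1524,  q_6=2·135+13=283
a_7=1:  p_7=1·1524+727=2251,  q_7=1·283+135=418
a_8=1:  p_8=1·2251+1524=3775,  q_8=1·418+283=701
a_9=2:  p_9=2·3775+2251=9801,  q_9=2·701+418=1820
(x₁, y₁) = (9801, 1820);  9801² − 29·1820² = 1 ✓
(9801+1820√29)^2 = 192119201 + 35675640√29
(9801+1820√29)^3 = 3765920568201 + 699313893460√29

9801 1820
192119201 35675640
3765920568201 699313893460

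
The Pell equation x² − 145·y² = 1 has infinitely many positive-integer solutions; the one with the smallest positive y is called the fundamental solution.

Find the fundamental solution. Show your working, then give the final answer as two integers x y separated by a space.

289 24

[12; 24] for √145; ℓ=1 ⇒ convergent index 1
k=0  a_k=12  p_k/q_k = 12/1
k=1  a_k=24  p_k/q_k = 289/24
→ (289, 24).  Check: 289²=83521, 145·24²=83520, difference 1.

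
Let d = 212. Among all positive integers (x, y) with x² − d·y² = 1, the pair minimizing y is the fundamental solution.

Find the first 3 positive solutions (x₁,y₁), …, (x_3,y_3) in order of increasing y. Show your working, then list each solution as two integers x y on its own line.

√212 = [14; 1,1,3,1,1,…,1,1,28, …], period ℓ=14 (even) → k=13
i=0: a=14 ⇒ p=14, q=1
…
i=5: a=1 ⇒ p=233, q=16
…
i=7: a=6 ⇒ p=2417, q=166
…
i=9: a=1 ⇒ p=5198, q=357
…
i=12: a=1 ⇒ p=37114, q=2549
i=13: a=1 ⇒ p=66249, q=4550
→ (66249, 4550).  Check: 66249²=4388930001, 212·4550²=4388930000, difference 1.
(x_2, y_2) = (66249·66249 + 212·4550·4550, 66249·4550 + 4550·66249) = (8777860001, 602865900)
(x_3, y_3) = (66249·8777860001 + 212·4550·602865900, 66249·602865900 + 4550·8777860001) = (1163048894346249, 79878526013650)

66249 4550
8777860001 602865900
1163048894346249 79878526013650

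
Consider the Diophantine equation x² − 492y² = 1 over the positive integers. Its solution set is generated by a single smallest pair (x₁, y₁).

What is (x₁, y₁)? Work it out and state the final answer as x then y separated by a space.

[22; 5,1,1,10,1,1,5,44] for √492; ℓ=8 ⇒ convergent index 7
a_0=22:  p_0=22·1+0=22,  q_0=22·0+1=1
…
a_2=1:  p_2=1·111+22=133,  q_2=1·5+1=6
…
a_4=10:  p_4=10·244+133=2573,  q_4=10·11+6=116
a_5=1:  p_5=1·2573+244=2817,  q_5=1·116+11=127
a_6=1:  p_6=1·2817+2573=5390,  q_6=1·127+116=243
a_7=5:  p_7=5·5390+2817=29767,  q_7=5·243+127=1342
fundamental: x₁=29767, y₁=1342  (since 886074289 − 492·1800964 = 1)

29767 1342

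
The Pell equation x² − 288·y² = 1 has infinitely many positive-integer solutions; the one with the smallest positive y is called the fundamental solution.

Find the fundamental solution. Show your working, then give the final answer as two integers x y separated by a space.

d=288: √d = [16; 1,32] (ℓ=2, even), read p_1/q_1
a_0=16:  p_0=16·1+0=16,  q_0=16·0+1=1
a_1=1:  p_1=1·16+1=17,  q_1=1·1+0=1
fundamental: x₁=17, y₁=1  (since 289 − 288·1 = 1)

17 1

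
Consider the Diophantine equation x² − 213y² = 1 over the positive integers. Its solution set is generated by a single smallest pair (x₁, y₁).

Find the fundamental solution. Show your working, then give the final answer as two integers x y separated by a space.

d=213: √d = [14; 1,1,2,6,1,8,1,6,2,1,1,28] (ℓ=12, even), read p_11/q_11
step 0: (14, 1)  from 14·(1,0) + (0,1)
…
step 2: (29, 2)  from 1·(15,1) + (14,1)
…
step 4: (467, 32)  from 6·(73,5) + (29,2)
…
step 6: (4787, 328)  from 8·(540,37) + (467,32)
step 7: (5327, 365)  from 1·(4787,328) + (540,37)
…
step 10: (115574, 7919)  from 1·(78825,5401) + (36749,2518)
step 11: (194399, 13320)  from 1·(115574,7919) + (78825,5401)
→ (194399, 13320).  Check: 194399²=37790971201, 213·13320²=37790971200, difference 1.

194399 13320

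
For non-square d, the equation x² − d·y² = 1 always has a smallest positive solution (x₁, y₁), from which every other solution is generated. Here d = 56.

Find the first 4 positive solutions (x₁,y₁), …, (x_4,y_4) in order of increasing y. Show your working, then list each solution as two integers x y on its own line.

d=56: √d = [7; 2,14] (ℓ=2, even), read p_1/q_1
a_0=7:  p_0=7·1+0=7,  q_0=7·0+1=1
a_1=2:  p_1=2·7+1=15,  q_1=2·1+0=2
fundamental: x₁=15, y₁=2  (since 225 − 56·4 = 1)
(15+2√56)^2 = 449 + 60√56
(15+2√56)^3 = 13455 + 1798√56
(15+2√56)^4 = 403201 + 53880√56

15 2
449 60
13455 1798
403201 53880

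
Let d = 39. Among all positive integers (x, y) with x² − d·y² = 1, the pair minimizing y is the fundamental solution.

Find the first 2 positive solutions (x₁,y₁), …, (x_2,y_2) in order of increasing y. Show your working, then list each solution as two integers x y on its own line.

√39 = [6; 4,12, …], period ℓ=2 (even) → k=1
k=0  a_k=6  p_k/q_k = 6/1
k=1  a_k=4  p_k/q_k = 25/4
fundamental: x₁=25, y₁=4  (since 625 − 39·16 = 1)
(25+4√39)^2 = 1249 + 200√39

25 4
1249 200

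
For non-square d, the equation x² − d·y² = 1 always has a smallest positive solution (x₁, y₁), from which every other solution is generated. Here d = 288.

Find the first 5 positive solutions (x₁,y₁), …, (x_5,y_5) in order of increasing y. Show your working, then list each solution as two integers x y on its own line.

√288 = [16; 1,32, …], period ℓ=2 (even) → k=1
k=0  a_k=16  p_k/q_k = 16/1
k=1  a_k=1  p_k/q_k = 17/1
fundamental: x₁=17, y₁=1  (since 289 − 288·1 = 1)
n=2: (17,1)∘(17,1) = (17·17+288·1·1, 17·1+1·17) = (577,34)
n=3: (577,34)∘(17,1) = (17·577+288·1·34, 17·34+1·577) = (19601,1155)
n=4: (19601,1155)∘(17,1) = (17·19601+288·1·1155, 17·1155+1·19601) = (665857,39236)
n=5: (665857,39236)∘(17,1) = (17·665857+288·1·39236, 17·39236+1·665857) = (22619537,1332869)

17 1
577 34
19601 1155
665857 39236
22619537 1332869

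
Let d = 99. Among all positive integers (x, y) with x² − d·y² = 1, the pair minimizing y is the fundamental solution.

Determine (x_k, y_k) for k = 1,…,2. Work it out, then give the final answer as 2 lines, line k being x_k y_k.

√99 = [9; 1,18, …], period ℓ=2 (even) → k=1
k=0  a_k=9  p_k/q_k = 9/1
k=1  a_k=1  p_k/q_k = 10/1
(x₁, y₁) = (10, 1);  10² − 99·1² = 1 ✓
(x_2, y_2) = (10·10 + 99·1·1, 10·1 + 1·10) = (199, 20)

10 1
199 20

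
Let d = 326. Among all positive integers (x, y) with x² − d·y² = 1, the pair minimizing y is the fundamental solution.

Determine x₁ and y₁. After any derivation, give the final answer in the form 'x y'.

325 18

d=326: √d = [18; 18,36] (ℓ=2, even), read p_1/q_1
step 0: (18, 1)  from 18·(1,0) + (0,1)
step 1: (325, 18)  from 18·(18,1) + (1,0)
fundamental: x₁=325, y₁=18  (since 105625 − 326·324 = 1)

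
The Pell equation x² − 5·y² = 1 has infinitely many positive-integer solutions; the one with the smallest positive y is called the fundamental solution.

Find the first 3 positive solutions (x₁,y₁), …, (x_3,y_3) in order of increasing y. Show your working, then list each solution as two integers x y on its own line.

9 4
161 72
2889 1292

√5 = [2; 4, …], period ℓ=1 (odd) → k=1
a_0=2:  p_0=2·1+0=2,  q_0=2·0+1=1
a_1=4:  p_1=4·2+1=9,  q_1=4·1+0=4
(x₁, y₁) = (9, 4);  9² − 5·4² = 1 ✓
(9+4√5)^2 = 161 + 72√5
(9+4√5)^3 = 2889 + 1292√5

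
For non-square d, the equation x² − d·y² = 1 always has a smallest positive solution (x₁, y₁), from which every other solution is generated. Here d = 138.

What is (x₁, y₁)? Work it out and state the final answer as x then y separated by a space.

d=138: √d = [11; 1,2,1,22] (ℓ=4, even), read p_3/q_3
i=0: a=11 ⇒ p=11, q=1
i=1: a=1 ⇒ p=12, q=1
i=2: a=2 ⇒ p=35, q=3
i=3: a=1 ⇒ p=47, q=4
(x₁, y₁) = (47, 4);  47² − 138·4² = 1 ✓

47 4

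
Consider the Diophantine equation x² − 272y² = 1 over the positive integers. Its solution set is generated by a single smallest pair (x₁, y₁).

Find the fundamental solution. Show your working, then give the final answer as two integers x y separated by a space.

33 2

√272 = [16; 2,32, …], period ℓ=2 (even) → k=1
step 0: (16, 1)  from 16·(1,0) + (0,1)
step 1: (33, 2)  from 2·(16,1) + (1,0)
→ (33, 2).  Check: 33²=1089, 272·2²=1088, difference 1.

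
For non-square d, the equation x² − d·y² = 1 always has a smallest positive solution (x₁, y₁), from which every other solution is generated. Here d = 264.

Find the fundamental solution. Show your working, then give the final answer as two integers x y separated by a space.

65 4

√264 = [16; 4,32, …], period ℓ=2 (even) → k=1
a_0=16:  p_0=16·1+0=16,  q_0=16·0+1=1
a_1=4:  p_1=4·16+1=65,  q_1=4·1+0=4
(x₁, y₁) = (65, 4);  65² − 264·4² = 1 ✓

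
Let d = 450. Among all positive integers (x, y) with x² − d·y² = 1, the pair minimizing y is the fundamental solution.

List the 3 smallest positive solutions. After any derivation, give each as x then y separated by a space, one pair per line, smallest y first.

[21; 4,1,2,4,2,1,4,42] for √450; ℓ=8 ⇒ convergent index 7
i=0: a=21 ⇒ p=21, q=1
i=1: a=4 ⇒ p=85, q=4
…
i=5: a=2 ⇒ p=2885, q=136
i=6: a=1 ⇒ p=4179, q=197
i=7: a=4 ⇒ p=19601, q=924
→ (19601, 924).  Check: 19601²=384199201, 450·924²=384199200, difference 1.
(x_2, y_2) = (19601·19601 + 450·924·924, 19601·924 + 924·19601) = (768398401, 36222648)
(x_3, y_3) = (19601·768398401 + 450·924·36222648, 19601·36222648 + 924·768398401) = (30122754096401, 1420000245972)

19601 924
768398401 36222648
30122754096401 1420000245972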